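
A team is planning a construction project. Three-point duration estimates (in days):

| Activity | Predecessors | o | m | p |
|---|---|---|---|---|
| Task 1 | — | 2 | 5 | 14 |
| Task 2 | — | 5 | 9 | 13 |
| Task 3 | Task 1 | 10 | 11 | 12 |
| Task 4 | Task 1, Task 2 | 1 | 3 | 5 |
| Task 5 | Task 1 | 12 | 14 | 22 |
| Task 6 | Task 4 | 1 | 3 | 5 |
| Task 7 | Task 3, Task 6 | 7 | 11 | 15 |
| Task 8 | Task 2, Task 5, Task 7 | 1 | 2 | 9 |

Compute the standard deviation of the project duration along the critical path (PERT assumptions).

2.77 days

te_Task 1 = (2 + 4·5 + 14)/6 = 36/6 = 6; σ²_Task 1 = ((14−2)/6)² = 4.000
te_Task 2 = (5 + 4·9 + 13)/6 = 54/6 = 9; σ²_Task 2 = ((13−5)/6)² = 1.778
te_Task 3 = (10 + 4·11 + 12)/6 = 66/6 = 11; σ²_Task 3 = ((12−10)/6)² = 0.111
te_Task 4 = (1 + 4·3 + 5)/6 = 18/6 = 3; σ²_Task 4 = ((5−1)/6)² = 0.444
te_Task 5 = (12 + 4·14 + 22)/6 = 90/6 = 15; σ²_Task 5 = ((22−12)/6)² = 2.778
te_Task 6 = (1 + 4·3 + 5)/6 = 18/6 = 3; σ²_Task 6 = ((5−1)/6)² = 0.444
te_Task 7 = (7 + 4·11 + 15)/6 = 66/6 = 11; σ²_Task 7 = ((15−7)/6)² = 1.778
te_Task 8 = (1 + 4·2 + 9)/6 = 18/6 = 3; σ²_Task 8 = ((9−1)/6)² = 1.778

Forward pass:
ES_Task 1 = 0; EF_Task 1 = 6
ES_Task 2 = 0; EF_Task 2 = 9
ES_Task 3 = 6; EF_Task 3 = 6+11 = 17
ES_Task 4 = max(EF_Task 1=6, EF_Task 2=9) = 9; EF_Task 4 = 9+3 = 12
ES_Task 5 = 6; EF_Task 5 = 6+15 = 21
ES_Task 6 = 12; EF_Task 6 = 12+3 = 15
ES_Task 7 = max(EF_Task 3=17, EF_Task 6=15) = 17; EF_Task 7 = 17+11 = 28
ES_Task 8 = max(EF_Task 2=9, EF_Task 5=21, EF_Task 7=28) = 28; EF_Task 8 = 28+3 = 31
Expected project duration μ = 31 days. Critical path: Task 1 → Task 3 → Task 7 → Task 8.

Variance along critical path = 4.000 + 0.111 + 1.778 + 1.778 = 7.667
σ = √7.667 = 2.769 days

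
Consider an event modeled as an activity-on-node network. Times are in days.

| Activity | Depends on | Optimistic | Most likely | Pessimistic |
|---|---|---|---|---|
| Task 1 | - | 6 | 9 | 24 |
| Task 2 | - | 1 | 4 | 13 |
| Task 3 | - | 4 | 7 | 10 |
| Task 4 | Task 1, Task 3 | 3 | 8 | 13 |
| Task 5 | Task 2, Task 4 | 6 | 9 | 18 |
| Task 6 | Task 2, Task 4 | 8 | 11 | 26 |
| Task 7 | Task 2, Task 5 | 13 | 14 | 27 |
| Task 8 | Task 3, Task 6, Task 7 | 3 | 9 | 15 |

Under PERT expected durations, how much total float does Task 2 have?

te_Task 1 = (6 + 4·9 + 24)/6 = 66/6 = 11
te_Task 2 = (1 + 4·4 + 13)/6 = 30/6 = 5
te_Task 3 = (4 + 4·7 + 10)/6 = 42/6 = 7
te_Task 4 = (3 + 4·8 + 13)/6 = 48/6 = 8
te_Task 5 = (6 + 4·9 + 18)/6 = 60/6 = 10
te_Task 6 = (8 + 4·11 + 26)/6 = 78/6 = 13
te_Task 7 = (13 + 4·14 + 27)/6 = 96/6 = 16
te_Task 8 = (3 + 4·9 + 15)/6 = 54/6 = 9

Forward pass:
ES_Task 1 = 0; EF_Task 1 = 11
ES_Task 2 = 0; EF_Task 2 = 5
ES_Task 3 = 0; EF_Task 3 = 7
ES_Task 4 = max(EF_Task 1=11, EF_Task 3=7) = 11; EF_Task 4 = 11+8 = 19
ES_Task 5 = max(EF_Task 2=5, EF_Task 4=19) = 19; EF_Task 5 = 19+10 = 29
ES_Task 6 = max(EF_Task 2=5, EF_Task 4=19) = 19; EF_Task 6 = 19+13 = 32
ES_Task 7 = max(EF_Task 2=5, EF_Task 5=29) = 29; EF_Task 7 = 29+16 = 45
ES_Task 8 = max(EF_Task 3=7, EF_Task 6=32, EF_Task 7=45) = 45; EF_Task 8 = 45+9 = 54
Expected project duration μ = 54 days. Critical path: Task 1 → Task 4 → Task 5 → Task 7 → Task 8.

Backward pass:
LF_Task 8 = 54; LS_Task 8 = 54−9 = 45
LF_Task 7 = LS_Task 8 = 45; LS_Task 7 = 45−16 = 29
LF_Task 6 = LS_Task 8 = 45; LS_Task 6 = 45−13 = 32
LF_Task 5 = LS_Task 7 = 29; LS_Task 5 = 29−10 = 19
LF_Task 4 = min(LS_Task 5=19, LS_Task 6=32) = 19; LS_Task 4 = 19−8 = 11
LF_Task 3 = min(LS_Task 4=11, LS_Task 8=45) = 11; LS_Task 3 = 11−7 = 4
LF_Task 2 = min(LS_Task 5=19, LS_Task 6=32, LS_Task 7=29) = 19; LS_Task 2 = 19−5 = 14
LF_Task 1 = LS_Task 4 = 11; LS_Task 1 = 11−11 = 0
Slack_Task 2 = LS_Task 2 − ES_Task 2 = 14 − 0 = 14

14 days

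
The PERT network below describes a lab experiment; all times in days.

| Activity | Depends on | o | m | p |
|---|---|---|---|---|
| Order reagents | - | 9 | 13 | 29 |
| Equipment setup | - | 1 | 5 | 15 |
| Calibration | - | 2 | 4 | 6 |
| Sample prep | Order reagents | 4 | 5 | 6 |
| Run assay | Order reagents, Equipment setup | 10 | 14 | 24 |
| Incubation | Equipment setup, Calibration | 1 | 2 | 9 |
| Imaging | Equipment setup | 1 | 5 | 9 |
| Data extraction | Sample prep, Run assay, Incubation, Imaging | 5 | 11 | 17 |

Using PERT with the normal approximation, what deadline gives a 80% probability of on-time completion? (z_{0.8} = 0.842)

44.8 days

te_Order reagents = (9 + 4·13 + 29)/6 = 90/6 = 15; σ²_Order reagents = ((29−9)/6)² = 11.111
te_Equipment setup = (1 + 4·5 + 15)/6 = 36/6 = 6; σ²_Equipment setup = ((15−1)/6)² = 5.444
te_Calibration = (2 + 4·4 + 6)/6 = 24/6 = 4; σ²_Calibration = ((6−2)/6)² = 0.444
te_Sample prep = (4 + 4·5 + 6)/6 = 30/6 = 5; σ²_Sample prep = ((6−4)/6)² = 0.111
te_Run assay = (10 + 4·14 + 24)/6 = 90/6 = 15; σ²_Run assay = ((24−10)/6)² = 5.444
te_Incubation = (1 + 4·2 + 9)/6 = 18/6 = 3; σ²_Incubation = ((9−1)/6)² = 1.778
te_Imaging = (1 + 4·5 + 9)/6 = 30/6 = 5; σ²_Imaging = ((9−1)/6)² = 1.778
te_Data extraction = (5 + 4·11 + 17)/6 = 66/6 = 11; σ²_Data extraction = ((17−5)/6)² = 4.000

Forward pass:
ES_Order reagents = 0; EF_Order reagents = 15
ES_Equipment setup = 0; EF_Equipment setup = 6
ES_Calibration = 0; EF_Calibration = 4
ES_Sample prep = 15; EF_Sample prep = 15+5 = 20
ES_Run assay = max(EF_Order reagents=15, EF_Equipment setup=6) = 15; EF_Run assay = 15+15 = 30
ES_Incubation = max(EF_Equipment setup=6, EF_Calibration=4) = 6; EF_Incubation = 6+3 = 9
ES_Imaging = 6; EF_Imaging = 6+5 = 11
ES_Data extraction = max(EF_Sample prep=20, EF_Run assay=30, EF_Incubation=9, EF_Imaging=11) = 30; EF_Data extraction = 30+11 = 41
Expected project duration μ = 41 days. Critical path: Order reagents → Run assay → Data extraction.

Variance along critical path = 11.111 + 5.444 + 4.000 = 20.556; σ = 4.534 days.
D = μ + z·σ = 41 + 0.842·4.534 = 44.8 days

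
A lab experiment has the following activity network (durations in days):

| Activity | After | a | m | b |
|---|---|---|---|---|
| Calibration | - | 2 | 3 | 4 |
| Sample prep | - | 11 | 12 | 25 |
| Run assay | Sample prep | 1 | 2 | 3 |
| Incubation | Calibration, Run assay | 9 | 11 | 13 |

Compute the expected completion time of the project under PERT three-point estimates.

te_Calibration = (2 + 4·3 + 4)/6 = 18/6 = 3
te_Sample prep = (11 + 4·12 + 25)/6 = 84/6 = 14
te_Run assay = (1 + 4·2 + 3)/6 = 12/6 = 2
te_Incubation = (9 + 4·11 + 13)/6 = 66/6 = 11

Forward pass:
ES_Calibration = 0; EF_Calibration = 3
ES_Sample prep = 0; EF_Sample prep = 14
ES_Run assay = 14; EF_Run assay = 14+2 = 16
ES_Incubation = max(EF_Calibration=3, EF_Run assay=16) = 16; EF_Incubation = 16+11 = 27
Expected project duration μ = 27 days. Critical path: Sample prep → Run assay → Incubation.

27 days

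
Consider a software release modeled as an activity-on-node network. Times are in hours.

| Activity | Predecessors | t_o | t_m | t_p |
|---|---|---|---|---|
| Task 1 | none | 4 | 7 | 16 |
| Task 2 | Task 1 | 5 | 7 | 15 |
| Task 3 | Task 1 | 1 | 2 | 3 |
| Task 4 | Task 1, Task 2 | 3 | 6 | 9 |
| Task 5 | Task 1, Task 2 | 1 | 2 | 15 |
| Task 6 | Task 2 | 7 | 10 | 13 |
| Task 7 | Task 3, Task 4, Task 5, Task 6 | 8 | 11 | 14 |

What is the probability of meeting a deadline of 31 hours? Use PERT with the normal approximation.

0.021

te_Task 1 = (4 + 4·7 + 16)/6 = 48/6 = 8; σ²_Task 1 = ((16−4)/6)² = 4.000
te_Task 2 = (5 + 4·7 + 15)/6 = 48/6 = 8; σ²_Task 2 = ((15−5)/6)² = 2.778
te_Task 3 = (1 + 4·2 + 3)/6 = 12/6 = 2; σ²_Task 3 = ((3−1)/6)² = 0.111
te_Task 4 = (3 + 4·6 + 9)/6 = 36/6 = 6; σ²_Task 4 = ((9−3)/6)² = 1.000
te_Task 5 = (1 + 4·2 + 15)/6 = 24/6 = 4; σ²_Task 5 = ((15−1)/6)² = 5.444
te_Task 6 = (7 + 4·10 + 13)/6 = 60/6 = 10; σ²_Task 6 = ((13−7)/6)² = 1.000
te_Task 7 = (8 + 4·11 + 14)/6 = 66/6 = 11; σ²_Task 7 = ((14−8)/6)² = 1.000

Forward pass:
ES_Task 1 = 0; EF_Task 1 = 8
ES_Task 2 = 8; EF_Task 2 = 8+8 = 16
ES_Task 3 = 8; EF_Task 3 = 8+2 = 10
ES_Task 4 = max(EF_Task 1=8, EF_Task 2=16) = 16; EF_Task 4 = 16+6 = 22
ES_Task 5 = max(EF_Task 1=8, EF_Task 2=16) = 16; EF_Task 5 = 16+4 = 20
ES_Task 6 = 16; EF_Task 6 = 16+10 = 26
ES_Task 7 = max(EF_Task 3=10, EF_Task 4=22, EF_Task 5=20, EF_Task 6=26) = 26; EF_Task 7 = 26+11 = 37
Expected project duration μ = 37 hours. Critical path: Task 1 → Task 2 → Task 6 → Task 7.

Variance along critical path = 4.000 + 2.778 + 1.000 + 1.000 = 8.778; σ = √8.778 = 2.963 hours.
Z = (31 − 37) / 2.963 = -2.025
P(T ≤ 31) = Φ(-2.025) ≈ 0.021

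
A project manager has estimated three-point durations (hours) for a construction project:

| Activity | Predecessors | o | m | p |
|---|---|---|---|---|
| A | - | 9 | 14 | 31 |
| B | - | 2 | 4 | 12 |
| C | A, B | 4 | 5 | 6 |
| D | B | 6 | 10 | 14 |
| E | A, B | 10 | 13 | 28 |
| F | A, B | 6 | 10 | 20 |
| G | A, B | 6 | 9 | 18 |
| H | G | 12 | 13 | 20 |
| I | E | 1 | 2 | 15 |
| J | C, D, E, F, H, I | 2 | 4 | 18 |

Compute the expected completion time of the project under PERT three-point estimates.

46 hours

te_A = (9 + 4·14 + 31)/6 = 96/6 = 16
te_B = (2 + 4·4 + 12)/6 = 30/6 = 5
te_C = (4 + 4·5 + 6)/6 = 30/6 = 5
te_D = (6 + 4·10 + 14)/6 = 60/6 = 10
te_E = (10 + 4·13 + 28)/6 = 90/6 = 15
te_F = (6 + 4·10 + 20)/6 = 66/6 = 11
te_G = (6 + 4·9 + 18)/6 = 60/6 = 10
te_H = (12 + 4·13 + 20)/6 = 84/6 = 14
te_I = (1 + 4·2 + 15)/6 = 24/6 = 4
te_J = (2 + 4·4 + 18)/6 = 36/6 = 6

Forward pass:
ES_A = 0; EF_A = 16
ES_B = 0; EF_B = 5
ES_C = max(EF_A=16, EF_B=5) = 16; EF_C = 16+5 = 21
ES_D = 5; EF_D = 5+10 = 15
ES_E = max(EF_A=16, EF_B=5) = 16; EF_E = 16+15 = 31
ES_F = max(EF_A=16, EF_B=5) = 16; EF_F = 16+11 = 27
ES_G = max(EF_A=16, EF_B=5) = 16; EF_G = 16+10 = 26
ES_H = 26; EF_H = 26+14 = 40
ES_I = 31; EF_I = 31+4 = 35
ES_J = max(EF_C=21, EF_D=15, EF_E=31, EF_F=27, EF_H=40, EF_I=35) = 40; EF_J = 40+6 = 46
Expected project duration μ = 46 hours. Critical path: A → G → H → J.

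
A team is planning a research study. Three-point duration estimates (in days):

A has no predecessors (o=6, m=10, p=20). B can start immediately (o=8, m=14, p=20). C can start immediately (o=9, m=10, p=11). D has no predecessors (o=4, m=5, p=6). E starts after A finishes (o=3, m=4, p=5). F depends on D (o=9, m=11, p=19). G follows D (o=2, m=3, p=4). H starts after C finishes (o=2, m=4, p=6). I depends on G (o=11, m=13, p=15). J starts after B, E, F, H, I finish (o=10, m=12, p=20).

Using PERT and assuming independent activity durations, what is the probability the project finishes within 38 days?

0.984

te_A = (6 + 4·10 + 20)/6 = 66/6 = 11; σ²_A = ((20−6)/6)² = 5.444
te_B = (8 + 4·14 + 20)/6 = 84/6 = 14; σ²_B = ((20−8)/6)² = 4.000
te_C = (9 + 4·10 + 11)/6 = 60/6 = 10; σ²_C = ((11−9)/6)² = 0.111
te_D = (4 + 4·5 + 6)/6 = 30/6 = 5; σ²_D = ((6−4)/6)² = 0.111
te_E = (3 + 4·4 + 5)/6 = 24/6 = 4; σ²_E = ((5−3)/6)² = 0.111
te_F = (9 + 4·11 + 19)/6 = 72/6 = 12; σ²_F = ((19−9)/6)² = 2.778
te_G = (2 + 4·3 + 4)/6 = 18/6 = 3; σ²_G = ((4−2)/6)² = 0.111
te_H = (2 + 4·4 + 6)/6 = 24/6 = 4; σ²_H = ((6−2)/6)² = 0.444
te_I = (11 + 4·13 + 15)/6 = 78/6 = 13; σ²_I = ((15−11)/6)² = 0.444
te_J = (10 + 4·12 + 20)/6 = 78/6 = 13; σ²_J = ((20−10)/6)² = 2.778

Forward pass:
ES_A = 0; EF_A = 11
ES_B = 0; EF_B = 14
ES_C = 0; EF_C = 10
ES_D = 0; EF_D = 5
ES_E = 11; EF_E = 11+4 = 15
ES_F = 5; EF_F = 5+12 = 17
ES_G = 5; EF_G = 5+3 = 8
ES_H = 10; EF_H = 10+4 = 14
ES_I = 8; EF_I = 8+13 = 21
ES_J = max(EF_B=14, EF_E=15, EF_F=17, EF_H=14, EF_I=21) = 21; EF_J = 21+13 = 34
Expected project duration μ = 34 days. Critical path: D → G → I → J.

Variance along critical path = 0.111 + 0.111 + 0.444 + 2.778 = 3.444; σ = √3.444 = 1.856 days.
Z = (38 − 34) / 1.856 = 2.155
P(T ≤ 38) = Φ(2.155) ≈ 0.984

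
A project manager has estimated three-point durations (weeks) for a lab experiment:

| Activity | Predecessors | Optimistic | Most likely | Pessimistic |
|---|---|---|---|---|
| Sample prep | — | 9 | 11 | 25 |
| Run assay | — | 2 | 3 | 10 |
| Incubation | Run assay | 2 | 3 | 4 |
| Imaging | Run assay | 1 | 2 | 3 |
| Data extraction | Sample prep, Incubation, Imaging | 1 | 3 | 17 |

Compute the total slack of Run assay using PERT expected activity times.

te_Sample prep = (9 + 4·11 + 25)/6 = 78/6 = 13
te_Run assay = (2 + 4·3 + 10)/6 = 24/6 = 4
te_Incubation = (2 + 4·3 + 4)/6 = 18/6 = 3
te_Imaging = (1 + 4·2 + 3)/6 = 12/6 = 2
te_Data extraction = (1 + 4·3 + 17)/6 = 30/6 = 5

Forward pass:
ES_Sample prep = 0; EF_Sample prep = 13
ES_Run assay = 0; EF_Run assay = 4
ES_Incubation = 4; EF_Incubation = 4+3 = 7
ES_Imaging = 4; EF_Imaging = 4+2 = 6
ES_Data extraction = max(EF_Sample prep=13, EF_Incubation=7, EF_Imaging=6) = 13; EF_Data extraction = 13+5 = 18
Expected project duration μ = 18 weeks. Critical path: Sample prep → Data extraction.

Backward pass:
LF_Data extraction = 18; LS_Data extraction = 18−5 = 13
LF_Imaging = LS_Data extraction = 13; LS_Imaging = 13−2 = 11
LF_Incubation = LS_Data extraction = 13; LS_Incubation = 13−3 = 10
LF_Run assay = min(LS_Incubation=10, LS_Imaging=11) = 10; LS_Run assay = 10−4 = 6
LF_Sample prep = LS_Data extraction = 13; LS_Sample prep = 13−13 = 0
Slack_Run assay = LS_Run assay − ES_Run assay = 6 − 0 = 6

6 weeks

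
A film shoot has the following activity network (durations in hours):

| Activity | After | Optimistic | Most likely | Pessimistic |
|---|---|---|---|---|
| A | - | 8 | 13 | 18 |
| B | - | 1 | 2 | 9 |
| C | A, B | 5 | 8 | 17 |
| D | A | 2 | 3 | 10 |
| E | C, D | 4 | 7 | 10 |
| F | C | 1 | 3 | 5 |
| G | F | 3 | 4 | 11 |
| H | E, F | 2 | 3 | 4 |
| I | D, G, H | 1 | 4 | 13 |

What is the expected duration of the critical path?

37 hours

te_A = (8 + 4·13 + 18)/6 = 78/6 = 13
te_B = (1 + 4·2 + 9)/6 = 18/6 = 3
te_C = (5 + 4·8 + 17)/6 = 54/6 = 9
te_D = (2 + 4·3 + 10)/6 = 24/6 = 4
te_E = (4 + 4·7 + 10)/6 = 42/6 = 7
te_F = (1 + 4·3 + 5)/6 = 18/6 = 3
te_G = (3 + 4·4 + 11)/6 = 30/6 = 5
te_H = (2 + 4·3 + 4)/6 = 18/6 = 3
te_I = (1 + 4·4 + 13)/6 = 30/6 = 5

Forward pass:
ES_A = 0; EF_A = 13
ES_B = 0; EF_B = 3
ES_C = max(EF_A=13, EF_B=3) = 13; EF_C = 13+9 = 22
ES_D = 13; EF_D = 13+4 = 17
ES_E = max(EF_C=22, EF_D=17) = 22; EF_E = 22+7 = 29
ES_F = 22; EF_F = 22+3 = 25
ES_G = 25; EF_G = 25+5 = 30
ES_H = max(EF_E=29, EF_F=25) = 29; EF_H = 29+3 = 32
ES_I = max(EF_D=17, EF_G=30, EF_H=32) = 32; EF_I = 32+5 = 37
Expected project duration μ = 37 hours. Critical path: A → C → E → H → I.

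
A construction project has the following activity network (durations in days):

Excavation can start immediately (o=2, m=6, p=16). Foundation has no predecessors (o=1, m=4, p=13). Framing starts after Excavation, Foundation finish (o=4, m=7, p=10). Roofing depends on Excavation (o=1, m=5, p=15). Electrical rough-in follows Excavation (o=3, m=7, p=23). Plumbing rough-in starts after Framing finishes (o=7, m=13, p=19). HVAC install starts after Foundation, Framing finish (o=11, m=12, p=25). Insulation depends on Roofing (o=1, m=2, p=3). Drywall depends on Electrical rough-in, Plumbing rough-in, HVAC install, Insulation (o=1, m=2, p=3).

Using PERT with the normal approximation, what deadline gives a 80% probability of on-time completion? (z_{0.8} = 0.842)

te_Excavation = (2 + 4·6 + 16)/6 = 42/6 = 7; σ²_Excavation = ((16−2)/6)² = 5.444
te_Foundation = (1 + 4·4 + 13)/6 = 30/6 = 5; σ²_Foundation = ((13−1)/6)² = 4.000
te_Framing = (4 + 4·7 + 10)/6 = 42/6 = 7; σ²_Framing = ((10−4)/6)² = 1.000
te_Roofing = (1 + 4·5 + 15)/6 = 36/6 = 6; σ²_Roofing = ((15−1)/6)² = 5.444
te_Electrical rough-in = (3 + 4·7 + 23)/6 = 54/6 = 9; σ²_Electrical rough-in = ((23−3)/6)² = 11.111
te_Plumbing rough-in = (7 + 4·13 + 19)/6 = 78/6 = 13; σ²_Plumbing rough-in = ((19−7)/6)² = 4.000
te_HVAC install = (11 + 4·12 + 25)/6 = 84/6 = 14; σ²_HVAC install = ((25−11)/6)² = 5.444
te_Insulation = (1 + 4·2 + 3)/6 = 12/6 = 2; σ²_Insulation = ((3−1)/6)² = 0.111
te_Drywall = (1 + 4·2 + 3)/6 = 12/6 = 2; σ²_Drywall = ((3−1)/6)² = 0.111

Forward pass:
ES_Excavation = 0; EF_Excavation = 7
ES_Foundation = 0; EF_Foundation = 5
ES_Framing = max(EF_Excavation=7, EF_Foundation=5) = 7; EF_Framing = 7+7 = 14
ES_Roofing = 7; EF_Roofing = 7+6 = 13
ES_Electrical rough-in = 7; EF_Electrical rough-in = 7+9 = 16
ES_Plumbing rough-in = 14; EF_Plumbing rough-in = 14+13 = 27
ES_HVAC install = max(EF_Foundation=5, EF_Framing=14) = 14; EF_HVAC install = 14+14 = 28
ES_Insulation = 13; EF_Insulation = 13+2 = 15
ES_Drywall = max(EF_Electrical rough-in=16, EF_Plumbing rough-in=27, EF_HVAC install=28, EF_Insulation=15) = 28; EF_Drywall = 28+2 = 30
Expected project duration μ = 30 days. Critical path: Excavation → Framing → HVAC install → Drywall.

Variance along critical path = 5.444 + 1.000 + 5.444 + 0.111 = 12.000; σ = 3.464 days.
D = μ + z·σ = 30 + 0.842·3.464 = 32.9 days

32.9 days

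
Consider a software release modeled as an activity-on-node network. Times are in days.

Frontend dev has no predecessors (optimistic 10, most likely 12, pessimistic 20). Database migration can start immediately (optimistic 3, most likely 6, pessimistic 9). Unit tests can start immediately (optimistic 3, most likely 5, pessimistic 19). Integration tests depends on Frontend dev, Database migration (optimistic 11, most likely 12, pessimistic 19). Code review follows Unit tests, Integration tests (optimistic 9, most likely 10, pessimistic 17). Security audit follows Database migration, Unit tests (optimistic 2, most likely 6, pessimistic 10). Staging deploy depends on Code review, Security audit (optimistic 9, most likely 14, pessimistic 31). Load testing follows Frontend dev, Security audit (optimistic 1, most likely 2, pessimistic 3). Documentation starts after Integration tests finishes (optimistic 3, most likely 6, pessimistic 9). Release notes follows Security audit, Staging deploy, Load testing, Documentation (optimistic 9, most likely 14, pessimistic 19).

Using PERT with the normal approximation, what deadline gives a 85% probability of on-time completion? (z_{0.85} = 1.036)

71.9 days

te_Frontend dev = (10 + 4·12 + 20)/6 = 78/6 = 13; σ²_Frontend dev = ((20−10)/6)² = 2.778
te_Database migration = (3 + 4·6 + 9)/6 = 36/6 = 6; σ²_Database migration = ((9−3)/6)² = 1.000
te_Unit tests = (3 + 4·5 + 19)/6 = 42/6 = 7; σ²_Unit tests = ((19−3)/6)² = 7.111
te_Integration tests = (11 + 4·12 + 19)/6 = 78/6 = 13; σ²_Integration tests = ((19−11)/6)² = 1.778
te_Code review = (9 + 4·10 + 17)/6 = 66/6 = 11; σ²_Code review = ((17−9)/6)² = 1.778
te_Security audit = (2 + 4·6 + 10)/6 = 36/6 = 6; σ²_Security audit = ((10−2)/6)² = 1.778
te_Staging deploy = (9 + 4·14 + 31)/6 = 96/6 = 16; σ²_Staging deploy = ((31−9)/6)² = 13.444
te_Load testing = (1 + 4·2 + 3)/6 = 12/6 = 2; σ²_Load testing = ((3−1)/6)² = 0.111
te_Documentation = (3 + 4·6 + 9)/6 = 36/6 = 6; σ²_Documentation = ((9−3)/6)² = 1.000
te_Release notes = (9 + 4·14 + 19)/6 = 84/6 = 14; σ²_Release notes = ((19−9)/6)² = 2.778

Forward pass:
ES_Frontend dev = 0; EF_Frontend dev = 13
ES_Database migration = 0; EF_Database migration = 6
ES_Unit tests = 0; EF_Unit tests = 7
ES_Integration tests = max(EF_Frontend dev=13, EF_Database migration=6) = 13; EF_Integration tests = 13+13 = 26
ES_Code review = max(EF_Unit tests=7, EF_Integration tests=26) = 26; EF_Code review = 26+11 = 37
ES_Security audit = max(EF_Database migration=6, EF_Unit tests=7) = 7; EF_Security audit = 7+6 = 13
ES_Staging deploy = max(EF_Code review=37, EF_Security audit=13) = 37; EF_Staging deploy = 37+16 = 53
ES_Load testing = max(EF_Frontend dev=13, EF_Security audit=13) = 13; EF_Load testing = 13+2 = 15
ES_Documentation = 26; EF_Documentation = 26+6 = 32
ES_Release notes = max(EF_Security audit=13, EF_Staging deploy=53, EF_Load testing=15, EF_Documentation=32) = 53; EF_Release notes = 53+14 = 67
Expected project duration μ = 67 days. Critical path: Frontend dev → Integration tests → Code review → Staging deploy → Release notes.

Variance along critical path = 2.778 + 1.778 + 1.778 + 13.444 + 2.778 = 22.556; σ = 4.749 days.
D = μ + z·σ = 67 + 1.036·4.749 = 71.9 days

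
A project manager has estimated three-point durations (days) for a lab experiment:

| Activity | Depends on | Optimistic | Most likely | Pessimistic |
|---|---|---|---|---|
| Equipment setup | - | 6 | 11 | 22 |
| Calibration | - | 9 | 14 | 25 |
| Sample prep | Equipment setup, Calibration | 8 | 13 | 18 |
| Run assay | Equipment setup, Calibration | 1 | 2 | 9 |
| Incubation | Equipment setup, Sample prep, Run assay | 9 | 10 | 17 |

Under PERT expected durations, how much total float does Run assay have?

10 days

te_Equipment setup = (6 + 4·11 + 22)/6 = 72/6 = 12
te_Calibration = (9 + 4·14 + 25)/6 = 90/6 = 15
te_Sample prep = (8 + 4·13 + 18)/6 = 78/6 = 13
te_Run assay = (1 + 4·2 + 9)/6 = 18/6 = 3
te_Incubation = (9 + 4·10 + 17)/6 = 66/6 = 11

Forward pass:
ES_Equipment setup = 0; EF_Equipment setup = 12
ES_Calibration = 0; EF_Calibration = 15
ES_Sample prep = max(EF_Equipment setup=12, EF_Calibration=15) = 15; EF_Sample prep = 15+13 = 28
ES_Run assay = max(EF_Equipment setup=12, EF_Calibration=15) = 15; EF_Run assay = 15+3 = 18
ES_Incubation = max(EF_Equipment setup=12, EF_Sample prep=28, EF_Run assay=18) = 28; EF_Incubation = 28+11 = 39
Expected project duration μ = 39 days. Critical path: Calibration → Sample prep → Incubation.

Backward pass:
LF_Incubation = 39; LS_Incubation = 39−11 = 28
LF_Run assay = LS_Incubation = 28; LS_Run assay = 28−3 = 25
LF_Sample prep = LS_Incubation = 28; LS_Sample prep = 28−13 = 15
LF_Calibration = min(LS_Sample prep=15, LS_Run assay=25) = 15; LS_Calibration = 15−15 = 0
LF_Equipment setup = min(LS_Sample prep=15, LS_Run assay=25, LS_Incubation=28) = 15; LS_Equipment setup = 15−12 = 3
Slack_Run assay = LS_Run assay − ES_Run assay = 25 − 15 = 10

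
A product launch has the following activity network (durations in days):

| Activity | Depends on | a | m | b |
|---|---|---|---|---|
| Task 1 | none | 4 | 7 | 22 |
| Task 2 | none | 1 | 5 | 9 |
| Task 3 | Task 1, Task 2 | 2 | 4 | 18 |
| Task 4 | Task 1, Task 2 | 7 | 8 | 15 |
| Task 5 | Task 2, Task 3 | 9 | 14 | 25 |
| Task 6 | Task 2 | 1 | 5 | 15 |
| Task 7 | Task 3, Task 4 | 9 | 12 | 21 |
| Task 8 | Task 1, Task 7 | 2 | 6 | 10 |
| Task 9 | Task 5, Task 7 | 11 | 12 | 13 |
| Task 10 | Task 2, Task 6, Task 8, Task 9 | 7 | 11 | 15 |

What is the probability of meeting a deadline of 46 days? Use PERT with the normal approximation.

0.025

te_Task 1 = (4 + 4·7 + 22)/6 = 54/6 = 9; σ²_Task 1 = ((22−4)/6)² = 9.000
te_Task 2 = (1 + 4·5 + 9)/6 = 30/6 = 5; σ²_Task 2 = ((9−1)/6)² = 1.778
te_Task 3 = (2 + 4·4 + 18)/6 = 36/6 = 6; σ²_Task 3 = ((18−2)/6)² = 7.111
te_Task 4 = (7 + 4·8 + 15)/6 = 54/6 = 9; σ²_Task 4 = ((15−7)/6)² = 1.778
te_Task 5 = (9 + 4·14 + 25)/6 = 90/6 = 15; σ²_Task 5 = ((25−9)/6)² = 7.111
te_Task 6 = (1 + 4·5 + 15)/6 = 36/6 = 6; σ²_Task 6 = ((15−1)/6)² = 5.444
te_Task 7 = (9 + 4·12 + 21)/6 = 78/6 = 13; σ²_Task 7 = ((21−9)/6)² = 4.000
te_Task 8 = (2 + 4·6 + 10)/6 = 36/6 = 6; σ²_Task 8 = ((10−2)/6)² = 1.778
te_Task 9 = (11 + 4·12 + 13)/6 = 72/6 = 12; σ²_Task 9 = ((13−11)/6)² = 0.111
te_Task 10 = (7 + 4·11 + 15)/6 = 66/6 = 11; σ²_Task 10 = ((15−7)/6)² = 1.778

Forward pass:
ES_Task 1 = 0; EF_Task 1 = 9
ES_Task 2 = 0; EF_Task 2 = 5
ES_Task 3 = max(EF_Task 1=9, EF_Task 2=5) = 9; EF_Task 3 = 9+6 = 15
ES_Task 4 = max(EF_Task 1=9, EF_Task 2=5) = 9; EF_Task 4 = 9+9 = 18
ES_Task 5 = max(EF_Task 2=5, EF_Task 3=15) = 15; EF_Task 5 = 15+15 = 30
ES_Task 6 = 5; EF_Task 6 = 5+6 = 11
ES_Task 7 = max(EF_Task 3=15, EF_Task 4=18) = 18; EF_Task 7 = 18+13 = 31
ES_Task 8 = max(EF_Task 1=9, EF_Task 7=31) = 31; EF_Task 8 = 31+6 = 37
ES_Task 9 = max(EF_Task 5=30, EF_Task 7=31) = 31; EF_Task 9 = 31+12 = 43
ES_Task 10 = max(EF_Task 2=5, EF_Task 6=11, EF_Task 8=37, EF_Task 9=43) = 43; EF_Task 10 = 43+11 = 54
Expected project duration μ = 54 days. Critical path: Task 1 → Task 4 → Task 7 → Task 9 → Task 10.

Variance along critical path = 9.000 + 1.778 + 4.000 + 0.111 + 1.778 = 16.667; σ = √16.667 = 4.082 days.
Z = (46 − 54) / 4.082 = -1.960
P(T ≤ 46) = Φ(-1.960) ≈ 0.025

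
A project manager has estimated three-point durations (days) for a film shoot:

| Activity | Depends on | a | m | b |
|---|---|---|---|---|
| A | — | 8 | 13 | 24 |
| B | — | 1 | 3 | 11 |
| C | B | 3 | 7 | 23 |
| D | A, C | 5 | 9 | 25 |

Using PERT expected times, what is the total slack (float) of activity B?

1 days

te_A = (8 + 4·13 + 24)/6 = 84/6 = 14
te_B = (1 + 4·3 + 11)/6 = 24/6 = 4
te_C = (3 + 4·7 + 23)/6 = 54/6 = 9
te_D = (5 + 4·9 + 25)/6 = 66/6 = 11

Forward pass:
ES_A = 0; EF_A = 14
ES_B = 0; EF_B = 4
ES_C = 4; EF_C = 4+9 = 13
ES_D = max(EF_A=14, EF_C=13) = 14; EF_D = 14+11 = 25
Expected project duration μ = 25 days. Critical path: A → D.

Backward pass:
LF_D = 25; LS_D = 25−11 = 14
LF_C = LS_D = 14; LS_C = 14−9 = 5
LF_B = LS_C = 5; LS_B = 5−4 = 1
LF_A = LS_D = 14; LS_A = 14−14 = 0
Slack_B = LS_B − ES_B = 1 − 0 = 1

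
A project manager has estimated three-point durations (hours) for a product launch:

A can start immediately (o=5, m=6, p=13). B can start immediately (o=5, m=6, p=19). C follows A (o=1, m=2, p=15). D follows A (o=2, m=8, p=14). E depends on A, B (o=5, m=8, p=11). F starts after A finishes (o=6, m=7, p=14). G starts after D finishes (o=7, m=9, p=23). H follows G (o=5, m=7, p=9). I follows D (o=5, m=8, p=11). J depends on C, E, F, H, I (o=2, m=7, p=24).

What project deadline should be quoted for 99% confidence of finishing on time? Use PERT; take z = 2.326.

54.0 hours

te_A = (5 + 4·6 + 13)/6 = 42/6 = 7; σ²_A = ((13−5)/6)² = 1.778
te_B = (5 + 4·6 + 19)/6 = 48/6 = 8; σ²_B = ((19−5)/6)² = 5.444
te_C = (1 + 4·2 + 15)/6 = 24/6 = 4; σ²_C = ((15−1)/6)² = 5.444
te_D = (2 + 4·8 + 14)/6 = 48/6 = 8; σ²_D = ((14−2)/6)² = 4.000
te_E = (5 + 4·8 + 11)/6 = 48/6 = 8; σ²_E = ((11−5)/6)² = 1.000
te_F = (6 + 4·7 + 14)/6 = 48/6 = 8; σ²_F = ((14−6)/6)² = 1.778
te_G = (7 + 4·9 + 23)/6 = 66/6 = 11; σ²_G = ((23−7)/6)² = 7.111
te_H = (5 + 4·7 + 9)/6 = 42/6 = 7; σ²_H = ((9−5)/6)² = 0.444
te_I = (5 + 4·8 + 11)/6 = 48/6 = 8; σ²_I = ((11−5)/6)² = 1.000
te_J = (2 + 4·7 + 24)/6 = 54/6 = 9; σ²_J = ((24−2)/6)² = 13.444

Forward pass:
ES_A = 0; EF_A = 7
ES_B = 0; EF_B = 8
ES_C = 7; EF_C = 7+4 = 11
ES_D = 7; EF_D = 7+8 = 15
ES_E = max(EF_A=7, EF_B=8) = 8; EF_E = 8+8 = 16
ES_F = 7; EF_F = 7+8 = 15
ES_G = 15; EF_G = 15+11 = 26
ES_H = 26; EF_H = 26+7 = 33
ES_I = 15; EF_I = 15+8 = 23
ES_J = max(EF_C=11, EF_E=16, EF_F=15, EF_H=33, EF_I=23) = 33; EF_J = 33+9 = 42
Expected project duration μ = 42 hours. Critical path: A → D → G → H → J.

Variance along critical path = 1.778 + 4.000 + 7.111 + 0.444 + 13.444 = 26.778; σ = 5.175 hours.
D = μ + z·σ = 42 + 2.326·5.175 = 54.0 hours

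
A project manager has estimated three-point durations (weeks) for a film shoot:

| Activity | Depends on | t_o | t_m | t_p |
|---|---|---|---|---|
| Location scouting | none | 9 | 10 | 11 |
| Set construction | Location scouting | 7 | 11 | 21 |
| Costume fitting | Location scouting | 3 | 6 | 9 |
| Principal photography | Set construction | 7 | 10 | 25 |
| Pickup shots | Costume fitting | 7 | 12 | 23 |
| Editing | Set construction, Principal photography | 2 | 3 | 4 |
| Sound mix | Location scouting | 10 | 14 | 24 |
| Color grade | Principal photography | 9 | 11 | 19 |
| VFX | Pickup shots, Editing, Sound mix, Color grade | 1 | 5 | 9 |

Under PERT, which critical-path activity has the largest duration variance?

te_Location scouting = (9 + 4·10 + 11)/6 = 60/6 = 10; σ²_Location scouting = ((11−9)/6)² = 0.111
te_Set construction = (7 + 4·11 + 21)/6 = 72/6 = 12; σ²_Set construction = ((21−7)/6)² = 5.444
te_Costume fitting = (3 + 4·6 + 9)/6 = 36/6 = 6; σ²_Costume fitting = ((9−3)/6)² = 1.000
te_Principal photography = (7 + 4·10 + 25)/6 = 72/6 = 12; σ²_Principal photography = ((25−7)/6)² = 9.000
te_Pickup shots = (7 + 4·12 + 23)/6 = 78/6 = 13; σ²_Pickup shots = ((23−7)/6)² = 7.111
te_Editing = (2 + 4·3 + 4)/6 = 18/6 = 3; σ²_Editing = ((4−2)/6)² = 0.111
te_Sound mix = (10 + 4·14 + 24)/6 = 90/6 = 15; σ²_Sound mix = ((24−10)/6)² = 5.444
te_Color grade = (9 + 4·11 + 19)/6 = 72/6 = 12; σ²_Color grade = ((19−9)/6)² = 2.778
te_VFX = (1 + 4·5 + 9)/6 = 30/6 = 5; σ²_VFX = ((9−1)/6)² = 1.778

Forward pass:
ES_Location scouting = 0; EF_Location scouting = 10
ES_Set construction = 10; EF_Set construction = 10+12 = 22
ES_Costume fitting = 10; EF_Costume fitting = 10+6 = 16
ES_Principal photography = 22; EF_Principal photography = 22+12 = 34
ES_Pickup shots = 16; EF_Pickup shots = 16+13 = 29
ES_Editing = max(EF_Set construction=22, EF_Principal photography=34) = 34; EF_Editing = 34+3 = 37
ES_Sound mix = 10; EF_Sound mix = 10+15 = 25
ES_Color grade = 34; EF_Color grade = 34+12 = 46
ES_VFX = max(EF_Pickup shots=29, EF_Editing=37, EF_Sound mix=25, EF_Color grade=46) = 46; EF_VFX = 46+5 = 51
Expected project duration μ = 51 weeks. Critical path: Location scouting → Set construction → Principal photography → Color grade → VFX.

Variances on critical path: σ²_Location scouting=0.111, σ²_Set construction=5.444, σ²_Principal photography=9.000, σ²_Color grade=2.778, σ²_VFX=1.778.
Largest is σ²_Principal photography = 9.000.

Principal photography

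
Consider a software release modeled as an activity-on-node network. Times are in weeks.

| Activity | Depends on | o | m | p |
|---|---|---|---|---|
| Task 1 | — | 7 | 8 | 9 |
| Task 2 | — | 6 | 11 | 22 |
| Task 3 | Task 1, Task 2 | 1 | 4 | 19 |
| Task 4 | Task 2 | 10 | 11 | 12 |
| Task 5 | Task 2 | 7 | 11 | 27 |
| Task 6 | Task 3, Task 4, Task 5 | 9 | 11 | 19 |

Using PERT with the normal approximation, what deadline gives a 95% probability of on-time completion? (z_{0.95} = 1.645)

44.5 weeks

te_Task 1 = (7 + 4·8 + 9)/6 = 48/6 = 8; σ²_Task 1 = ((9−7)/6)² = 0.111
te_Task 2 = (6 + 4·11 + 22)/6 = 72/6 = 12; σ²_Task 2 = ((22−6)/6)² = 7.111
te_Task 3 = (1 + 4·4 + 19)/6 = 36/6 = 6; σ²_Task 3 = ((19−1)/6)² = 9.000
te_Task 4 = (10 + 4·11 + 12)/6 = 66/6 = 11; σ²_Task 4 = ((12−10)/6)² = 0.111
te_Task 5 = (7 + 4·11 + 27)/6 = 78/6 = 13; σ²_Task 5 = ((27−7)/6)² = 11.111
te_Task 6 = (9 + 4·11 + 19)/6 = 72/6 = 12; σ²_Task 6 = ((19−9)/6)² = 2.778

Forward pass:
ES_Task 1 = 0; EF_Task 1 = 8
ES_Task 2 = 0; EF_Task 2 = 12
ES_Task 3 = max(EF_Task 1=8, EF_Task 2=12) = 12; EF_Task 3 = 12+6 = 18
ES_Task 4 = 12; EF_Task 4 = 12+11 = 23
ES_Task 5 = 12; EF_Task 5 = 12+13 = 25
ES_Task 6 = max(EF_Task 3=18, EF_Task 4=23, EF_Task 5=25) = 25; EF_Task 6 = 25+12 = 37
Expected project duration μ = 37 weeks. Critical path: Task 2 → Task 5 → Task 6.

Variance along critical path = 7.111 + 11.111 + 2.778 = 21.000; σ = 4.583 weeks.
D = μ + z·σ = 37 + 1.645·4.583 = 44.5 weeks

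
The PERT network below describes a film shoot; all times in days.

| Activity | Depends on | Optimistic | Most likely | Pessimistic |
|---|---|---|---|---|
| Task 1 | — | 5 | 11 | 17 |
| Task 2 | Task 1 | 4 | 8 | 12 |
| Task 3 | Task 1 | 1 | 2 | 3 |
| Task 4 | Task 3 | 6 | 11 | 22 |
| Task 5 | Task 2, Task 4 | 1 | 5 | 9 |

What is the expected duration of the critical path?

30 days

te_Task 1 = (5 + 4·11 + 17)/6 = 66/6 = 11
te_Task 2 = (4 + 4·8 + 12)/6 = 48/6 = 8
te_Task 3 = (1 + 4·2 + 3)/6 = 12/6 = 2
te_Task 4 = (6 + 4·11 + 22)/6 = 72/6 = 12
te_Task 5 = (1 + 4·5 + 9)/6 = 30/6 = 5

Forward pass:
ES_Task 1 = 0; EF_Task 1 = 11
ES_Task 2 = 11; EF_Task 2 = 11+8 = 19
ES_Task 3 = 11; EF_Task 3 = 11+2 = 13
ES_Task 4 = 13; EF_Task 4 = 13+12 = 25
ES_Task 5 = max(EF_Task 2=19, EF_Task 4=25) = 25; EF_Task 5 = 25+5 = 30
Expected project duration μ = 30 days. Critical path: Task 1 → Task 3 → Task 4 → Task 5.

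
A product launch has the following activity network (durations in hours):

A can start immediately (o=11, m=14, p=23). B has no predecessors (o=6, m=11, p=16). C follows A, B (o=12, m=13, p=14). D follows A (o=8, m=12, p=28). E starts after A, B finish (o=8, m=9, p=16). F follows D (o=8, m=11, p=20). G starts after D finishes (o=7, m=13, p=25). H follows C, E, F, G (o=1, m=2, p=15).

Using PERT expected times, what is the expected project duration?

47 hours

te_A = (11 + 4·14 + 23)/6 = 90/6 = 15
te_B = (6 + 4·11 + 16)/6 = 66/6 = 11
te_C = (12 + 4·13 + 14)/6 = 78/6 = 13
te_D = (8 + 4·12 + 28)/6 = 84/6 = 14
te_E = (8 + 4·9 + 16)/6 = 60/6 = 10
te_F = (8 + 4·11 + 20)/6 = 72/6 = 12
te_G = (7 + 4·13 + 25)/6 = 84/6 = 14
te_H = (1 + 4·2 + 15)/6 = 24/6 = 4

Forward pass:
ES_A = 0; EF_A = 15
ES_B = 0; EF_B = 11
ES_C = max(EF_A=15, EF_B=11) = 15; EF_C = 15+13 = 28
ES_D = 15; EF_D = 15+14 = 29
ES_E = max(EF_A=15, EF_B=11) = 15; EF_E = 15+10 = 25
ES_F = 29; EF_F = 29+12 = 41
ES_G = 29; EF_G = 29+14 = 43
ES_H = max(EF_C=28, EF_E=25, EF_F=41, EF_G=43) = 43; EF_H = 43+4 = 47
Expected project duration μ = 47 hours. Critical path: A → D → G → H.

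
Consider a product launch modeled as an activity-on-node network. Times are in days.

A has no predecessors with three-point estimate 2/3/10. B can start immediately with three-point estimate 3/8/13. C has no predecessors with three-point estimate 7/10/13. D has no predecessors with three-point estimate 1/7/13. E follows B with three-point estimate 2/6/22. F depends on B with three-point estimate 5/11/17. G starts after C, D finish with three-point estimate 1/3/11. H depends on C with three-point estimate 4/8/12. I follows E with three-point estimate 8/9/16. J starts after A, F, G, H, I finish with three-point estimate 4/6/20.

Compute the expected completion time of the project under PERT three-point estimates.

te_A = (2 + 4·3 + 10)/6 = 24/6 = 4
te_B = (3 + 4·8 + 13)/6 = 48/6 = 8
te_C = (7 + 4·10 + 13)/6 = 60/6 = 10
te_D = (1 + 4·7 + 13)/6 = 42/6 = 7
te_E = (2 + 4·6 + 22)/6 = 48/6 = 8
te_F = (5 + 4·11 + 17)/6 = 66/6 = 11
te_G = (1 + 4·3 + 11)/6 = 24/6 = 4
te_H = (4 + 4·8 + 12)/6 = 48/6 = 8
te_I = (8 + 4·9 + 16)/6 = 60/6 = 10
te_J = (4 + 4·6 + 20)/6 = 48/6 = 8

Forward pass:
ES_A = 0; EF_A = 4
ES_B = 0; EF_B = 8
ES_C = 0; EF_C = 10
ES_D = 0; EF_D = 7
ES_E = 8; EF_E = 8+8 = 16
ES_F = 8; EF_F = 8+11 = 19
ES_G = max(EF_C=10, EF_D=7) = 10; EF_G = 10+4 = 14
ES_H = 10; EF_H = 10+8 = 18
ES_I = 16; EF_I = 16+10 = 26
ES_J = max(EF_A=4, EF_F=19, EF_G=14, EF_H=18, EF_I=26) = 26; EF_J = 26+8 = 34
Expected project duration μ = 34 days. Critical path: B → E → I → J.

34 days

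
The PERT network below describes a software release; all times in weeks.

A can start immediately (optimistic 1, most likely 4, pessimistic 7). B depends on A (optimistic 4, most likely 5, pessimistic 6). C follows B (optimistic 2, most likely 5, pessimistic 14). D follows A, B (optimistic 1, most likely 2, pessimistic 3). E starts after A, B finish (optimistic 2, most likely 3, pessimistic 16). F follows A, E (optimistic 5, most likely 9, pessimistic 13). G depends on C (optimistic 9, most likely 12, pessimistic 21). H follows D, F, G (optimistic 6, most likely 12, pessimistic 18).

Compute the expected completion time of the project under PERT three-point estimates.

te_A = (1 + 4·4 + 7)/6 = 24/6 = 4
te_B = (4 + 4·5 + 6)/6 = 30/6 = 5
te_C = (2 + 4·5 + 14)/6 = 36/6 = 6
te_D = (1 + 4·2 + 3)/6 = 12/6 = 2
te_E = (2 + 4·3 + 16)/6 = 30/6 = 5
te_F = (5 + 4·9 + 13)/6 = 54/6 = 9
te_G = (9 + 4·12 + 21)/6 = 78/6 = 13
te_H = (6 + 4·12 + 18)/6 = 72/6 = 12

Forward pass:
ES_A = 0; EF_A = 4
ES_B = 4; EF_B = 4+5 = 9
ES_C = 9; EF_C = 9+6 = 15
ES_D = max(EF_A=4, EF_B=9) = 9; EF_D = 9+2 = 11
ES_E = max(EF_A=4, EF_B=9) = 9; EF_E = 9+5 = 14
ES_F = max(EF_A=4, EF_E=14) = 14; EF_F = 14+9 = 23
ES_G = 15; EF_G = 15+13 = 28
ES_H = max(EF_D=11, EF_F=23, EF_G=28) = 28; EF_H = 28+12 = 40
Expected project duration μ = 40 weeks. Critical path: A → B → C → G → H.

40 weeks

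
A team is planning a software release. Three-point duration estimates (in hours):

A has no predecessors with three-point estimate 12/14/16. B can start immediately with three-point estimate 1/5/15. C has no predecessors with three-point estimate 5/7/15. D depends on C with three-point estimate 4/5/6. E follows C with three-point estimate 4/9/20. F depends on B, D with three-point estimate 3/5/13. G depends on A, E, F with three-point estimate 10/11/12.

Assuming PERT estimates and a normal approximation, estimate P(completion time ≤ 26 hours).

te_A = (12 + 4·14 + 16)/6 = 84/6 = 14; σ²_A = ((16−12)/6)² = 0.444
te_B = (1 + 4·5 + 15)/6 = 36/6 = 6; σ²_B = ((15−1)/6)² = 5.444
te_C = (5 + 4·7 + 15)/6 = 48/6 = 8; σ²_C = ((15−5)/6)² = 2.778
te_D = (4 + 4·5 + 6)/6 = 30/6 = 5; σ²_D = ((6−4)/6)² = 0.111
te_E = (4 + 4·9 + 20)/6 = 60/6 = 10; σ²_E = ((20−4)/6)² = 7.111
te_F = (3 + 4·5 + 13)/6 = 36/6 = 6; σ²_F = ((13−3)/6)² = 2.778
te_G = (10 + 4·11 + 12)/6 = 66/6 = 11; σ²_G = ((12−10)/6)² = 0.111

Forward pass:
ES_A = 0; EF_A = 14
ES_B = 0; EF_B = 6
ES_C = 0; EF_C = 8
ES_D = 8; EF_D = 8+5 = 13
ES_E = 8; EF_E = 8+10 = 18
ES_F = max(EF_B=6, EF_D=13) = 13; EF_F = 13+6 = 19
ES_G = max(EF_A=14, EF_E=18, EF_F=19) = 19; EF_G = 19+11 = 30
Expected project duration μ = 30 hours. Critical path: C → D → F → G.

Variance along critical path = 2.778 + 0.111 + 2.778 + 0.111 = 5.778; σ = √5.778 = 2.404 hours.
Z = (26 − 30) / 2.404 = -1.664
P(T ≤ 26) = Φ(-1.664) ≈ 0.048

0.048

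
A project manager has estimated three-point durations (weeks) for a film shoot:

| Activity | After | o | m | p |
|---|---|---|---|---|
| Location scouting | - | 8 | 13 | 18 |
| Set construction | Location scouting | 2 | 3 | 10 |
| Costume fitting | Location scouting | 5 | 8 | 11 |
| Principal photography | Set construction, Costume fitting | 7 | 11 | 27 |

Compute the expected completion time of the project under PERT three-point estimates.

34 weeks

te_Location scouting = (8 + 4·13 + 18)/6 = 78/6 = 13
te_Set construction = (2 + 4·3 + 10)/6 = 24/6 = 4
te_Costume fitting = (5 + 4·8 + 11)/6 = 48/6 = 8
te_Principal photography = (7 + 4·11 + 27)/6 = 78/6 = 13

Forward pass:
ES_Location scouting = 0; EF_Location scouting = 13
ES_Set construction = 13; EF_Set construction = 13+4 = 17
ES_Costume fitting = 13; EF_Costume fitting = 13+8 = 21
ES_Principal photography = max(EF_Set construction=17, EF_Costume fitting=21) = 21; EF_Principal photography = 21+13 = 34
Expected project duration μ = 34 weeks. Critical path: Location scouting → Costume fitting → Principal photography.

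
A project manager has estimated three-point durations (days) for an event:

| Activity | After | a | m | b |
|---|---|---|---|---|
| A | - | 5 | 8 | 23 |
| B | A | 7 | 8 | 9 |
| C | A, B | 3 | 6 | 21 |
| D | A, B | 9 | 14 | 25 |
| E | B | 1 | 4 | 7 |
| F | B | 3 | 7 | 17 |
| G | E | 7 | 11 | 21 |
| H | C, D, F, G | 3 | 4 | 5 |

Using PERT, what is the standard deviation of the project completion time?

3.96 days

te_A = (5 + 4·8 + 23)/6 = 60/6 = 10; σ²_A = ((23−5)/6)² = 9.000
te_B = (7 + 4·8 + 9)/6 = 48/6 = 8; σ²_B = ((9−7)/6)² = 0.111
te_C = (3 + 4·6 + 21)/6 = 48/6 = 8; σ²_C = ((21−3)/6)² = 9.000
te_D = (9 + 4·14 + 25)/6 = 90/6 = 15; σ²_D = ((25−9)/6)² = 7.111
te_E = (1 + 4·4 + 7)/6 = 24/6 = 4; σ²_E = ((7−1)/6)² = 1.000
te_F = (3 + 4·7 + 17)/6 = 48/6 = 8; σ²_F = ((17−3)/6)² = 5.444
te_G = (7 + 4·11 + 21)/6 = 72/6 = 12; σ²_G = ((21−7)/6)² = 5.444
te_H = (3 + 4·4 + 5)/6 = 24/6 = 4; σ²_H = ((5−3)/6)² = 0.111

Forward pass:
ES_A = 0; EF_A = 10
ES_B = 10; EF_B = 10+8 = 18
ES_C = max(EF_A=10, EF_B=18) = 18; EF_C = 18+8 = 26
ES_D = max(EF_A=10, EF_B=18) = 18; EF_D = 18+15 = 33
ES_E = 18; EF_E = 18+4 = 22
ES_F = 18; EF_F = 18+8 = 26
ES_G = 22; EF_G = 22+12 = 34
ES_H = max(EF_C=26, EF_D=33, EF_F=26, EF_G=34) = 34; EF_H = 34+4 = 38
Expected project duration μ = 38 days. Critical path: A → B → E → G → H.

Variance along critical path = 9.000 + 0.111 + 1.000 + 5.444 + 0.111 = 15.667
σ = √15.667 = 3.958 days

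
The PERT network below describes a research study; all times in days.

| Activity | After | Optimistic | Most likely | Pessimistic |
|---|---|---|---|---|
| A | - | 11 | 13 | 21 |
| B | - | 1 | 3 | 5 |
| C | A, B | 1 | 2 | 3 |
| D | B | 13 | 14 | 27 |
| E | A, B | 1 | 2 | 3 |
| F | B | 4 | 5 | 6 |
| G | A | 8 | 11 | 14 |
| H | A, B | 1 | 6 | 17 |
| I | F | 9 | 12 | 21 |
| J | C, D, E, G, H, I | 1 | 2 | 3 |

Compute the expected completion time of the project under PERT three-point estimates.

27 days

te_A = (11 + 4·13 + 21)/6 = 84/6 = 14
te_B = (1 + 4·3 + 5)/6 = 18/6 = 3
te_C = (1 + 4·2 + 3)/6 = 12/6 = 2
te_D = (13 + 4·14 + 27)/6 = 96/6 = 16
te_E = (1 + 4·2 + 3)/6 = 12/6 = 2
te_F = (4 + 4·5 + 6)/6 = 30/6 = 5
te_G = (8 + 4·11 + 14)/6 = 66/6 = 11
te_H = (1 + 4·6 + 17)/6 = 42/6 = 7
te_I = (9 + 4·12 + 21)/6 = 78/6 = 13
te_J = (1 + 4·2 + 3)/6 = 12/6 = 2

Forward pass:
ES_A = 0; EF_A = 14
ES_B = 0; EF_B = 3
ES_C = max(EF_A=14, EF_B=3) = 14; EF_C = 14+2 = 16
ES_D = 3; EF_D = 3+16 = 19
ES_E = max(EF_A=14, EF_B=3) = 14; EF_E = 14+2 = 16
ES_F = 3; EF_F = 3+5 = 8
ES_G = 14; EF_G = 14+11 = 25
ES_H = max(EF_A=14, EF_B=3) = 14; EF_H = 14+7 = 21
ES_I = 8; EF_I = 8+13 = 21
ES_J = max(EF_C=16, EF_D=19, EF_E=16, EF_G=25, EF_H=21, EF_I=21) = 25; EF_J = 25+2 = 27
Expected project duration μ = 27 days. Critical path: A → G → J.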